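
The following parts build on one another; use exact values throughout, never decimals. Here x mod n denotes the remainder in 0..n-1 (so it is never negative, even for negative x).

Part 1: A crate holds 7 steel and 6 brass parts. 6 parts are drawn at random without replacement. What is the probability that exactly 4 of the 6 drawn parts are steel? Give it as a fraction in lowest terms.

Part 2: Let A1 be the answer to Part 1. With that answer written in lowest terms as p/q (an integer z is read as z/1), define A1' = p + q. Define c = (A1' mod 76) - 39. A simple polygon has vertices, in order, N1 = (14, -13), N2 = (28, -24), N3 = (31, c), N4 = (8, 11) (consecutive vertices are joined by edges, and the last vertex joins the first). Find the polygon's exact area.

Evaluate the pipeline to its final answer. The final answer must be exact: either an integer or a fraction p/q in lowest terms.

Part 1: total draws C(13,6) = 1716; favorable C(7,4)*C(6,2) = 525; P = 175/572; answer 175/572
Part 2: A1 = 175/572; threaded value p + q = 747; c = 24; cross terms: (14*-24 - 28*-13)=28, (28*24 - 31*-24)=1416, (31*11 - 8*24)=149, (8*-13 - 14*11)=-258; twice the area = |1335| = 1335; area = 1335/2; answer 1335/2

1335/2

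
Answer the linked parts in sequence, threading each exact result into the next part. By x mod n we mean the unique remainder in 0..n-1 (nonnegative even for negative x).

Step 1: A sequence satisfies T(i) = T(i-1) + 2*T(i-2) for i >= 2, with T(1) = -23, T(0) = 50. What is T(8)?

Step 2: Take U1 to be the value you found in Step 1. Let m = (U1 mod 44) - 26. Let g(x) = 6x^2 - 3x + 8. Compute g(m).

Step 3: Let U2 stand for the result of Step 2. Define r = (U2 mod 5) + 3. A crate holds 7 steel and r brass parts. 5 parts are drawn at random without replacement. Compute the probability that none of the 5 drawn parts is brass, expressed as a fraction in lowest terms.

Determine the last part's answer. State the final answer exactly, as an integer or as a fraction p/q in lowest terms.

Step 1: T(2) = 1*(-23) + 2*(50) = 77; iterating: T(2)=77, T(3)=31, T(4)=185, T(5)=247, T(6)=617, T(7)=1111, T(8)=2345; answer 2345
Step 2: U1 = 2345; m = -13; 6*(-13)^2 - 3*(-13)^1 + 8 = (1014) + (39) + (8) = 1061; answer 1061
Step 3: U2 = 1061; r = 4; total draws C(11,5) = 462; favorable C(7,5) = 21; P = 1/22; answer 1/22

1/22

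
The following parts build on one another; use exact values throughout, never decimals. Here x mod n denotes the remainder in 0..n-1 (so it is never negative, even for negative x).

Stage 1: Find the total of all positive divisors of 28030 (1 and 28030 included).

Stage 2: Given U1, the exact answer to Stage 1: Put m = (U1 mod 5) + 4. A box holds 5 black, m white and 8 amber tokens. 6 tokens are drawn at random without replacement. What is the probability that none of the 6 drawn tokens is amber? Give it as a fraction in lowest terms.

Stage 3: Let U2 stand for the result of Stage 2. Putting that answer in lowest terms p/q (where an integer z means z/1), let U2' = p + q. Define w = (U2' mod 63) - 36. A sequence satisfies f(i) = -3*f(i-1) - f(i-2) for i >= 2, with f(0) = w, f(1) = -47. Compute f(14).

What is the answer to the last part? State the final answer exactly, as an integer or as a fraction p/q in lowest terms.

Stage 1: 28030 = 2 * 5 * 2803; sigma = (1 + 2) * (1 + 5) * (1 + 2803) = 3 * 6 * 2804 = 50472; answer 50472
Stage 2: U1 = 50472; m = 6; total draws C(19,6) = 27132; favorable C(11,6) = 462; P = 11/646; answer 11/646
Stage 3: U2 = 11/646; threaded value p + q = 657; w = -9; f(2) = -3*(-47) - 1*(-9) = 150; iterating: f(2)=150, f(3)=-403, f(4)=1059, f(5)=-2774, f(6)=7263, f(7)=-19015, f(8)=49782, f(9)=-130331, f(10)=341211, f(11)=-893302, f(12)=2338695, f(13)=-6122783, f(14)=16029654; answer 16029654

16029654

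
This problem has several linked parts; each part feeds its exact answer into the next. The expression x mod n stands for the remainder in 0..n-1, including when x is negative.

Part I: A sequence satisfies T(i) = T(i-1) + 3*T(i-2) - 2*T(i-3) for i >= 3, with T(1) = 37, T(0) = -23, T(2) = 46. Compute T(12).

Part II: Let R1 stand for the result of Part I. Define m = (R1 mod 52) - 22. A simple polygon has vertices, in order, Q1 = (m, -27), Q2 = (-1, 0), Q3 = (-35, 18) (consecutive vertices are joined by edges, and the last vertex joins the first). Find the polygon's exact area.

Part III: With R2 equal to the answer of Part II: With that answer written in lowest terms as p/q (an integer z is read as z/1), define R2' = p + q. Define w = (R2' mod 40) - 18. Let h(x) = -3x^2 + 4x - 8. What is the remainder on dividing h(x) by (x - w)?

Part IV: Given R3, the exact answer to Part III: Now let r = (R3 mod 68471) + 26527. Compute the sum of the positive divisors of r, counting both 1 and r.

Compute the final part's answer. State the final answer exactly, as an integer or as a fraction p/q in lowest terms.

Part I: T(3) = 1*(46) + 3*(37) - 2*(-23) = 203; iterating: T(3)=203, T(4)=267, T(5)=784, T(6)=1179, T(7)=2997, T(8)=4966, T(9)=11599, T(10)=20503, T(11)=45368, T(12)=83679; answer 83679
Part II: R1 = 83679; m = -11; cross terms: (-11*0 - -1*-27)=-27, (-1*18 - -35*0)=-18, (-35*-27 - -11*18)=1143; twice the area = |1098| = 1098; area = 549; answer 549
Part III: R2 = 549; threaded value p + q = 550; w = 12; remainder = value at the root: -3*(12)^2 + 4*(12)^1 - 8 = (-432) + (48) + (-8) = -392; answer -392
Part IV: R3 = -392; r = 94606; 94606 = 2 * 47303; sigma = (1 + 2) * (1 + 47303) = 3 * 47304 = 141912; answer 141912

141912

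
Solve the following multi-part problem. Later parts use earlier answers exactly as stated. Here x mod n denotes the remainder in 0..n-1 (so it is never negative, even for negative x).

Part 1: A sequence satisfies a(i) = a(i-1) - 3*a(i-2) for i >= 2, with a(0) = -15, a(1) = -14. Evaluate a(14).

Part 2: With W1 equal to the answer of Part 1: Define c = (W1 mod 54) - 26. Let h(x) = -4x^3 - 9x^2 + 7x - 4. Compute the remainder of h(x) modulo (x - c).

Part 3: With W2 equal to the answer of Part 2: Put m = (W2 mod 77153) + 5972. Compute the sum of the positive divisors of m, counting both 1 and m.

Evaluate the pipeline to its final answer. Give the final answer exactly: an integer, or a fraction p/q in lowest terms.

126720

Part 1: a(2) = 1*(-14) - 3*(-15) = 31; iterating: a(2)=31, a(3)=73, a(4)=-20, a(5)=-239, a(6)=-179, a(7)=538, a(8)=1075, a(9)=-539, a(10)=-3764, a(11)=-2147, a(12)=9145, a(13)=15586, a(14)=-11849; answer -11849
Part 2: W1 = -11849; c = 5; remainder = value at the root: -4*(5)^3 - 9*(5)^2 + 7*(5)^1 - 4 = (-500) + (-225) + (35) + (-4) = -694; answer -694
Part 3: W2 = -694; m = 82431; 82431 = 3^3 * 43 * 71; sigma = (1 + 3 + 9 + 27) * (1 + 43) * (1 + 71) = 40 * 44 * 72 = 126720; answer 126720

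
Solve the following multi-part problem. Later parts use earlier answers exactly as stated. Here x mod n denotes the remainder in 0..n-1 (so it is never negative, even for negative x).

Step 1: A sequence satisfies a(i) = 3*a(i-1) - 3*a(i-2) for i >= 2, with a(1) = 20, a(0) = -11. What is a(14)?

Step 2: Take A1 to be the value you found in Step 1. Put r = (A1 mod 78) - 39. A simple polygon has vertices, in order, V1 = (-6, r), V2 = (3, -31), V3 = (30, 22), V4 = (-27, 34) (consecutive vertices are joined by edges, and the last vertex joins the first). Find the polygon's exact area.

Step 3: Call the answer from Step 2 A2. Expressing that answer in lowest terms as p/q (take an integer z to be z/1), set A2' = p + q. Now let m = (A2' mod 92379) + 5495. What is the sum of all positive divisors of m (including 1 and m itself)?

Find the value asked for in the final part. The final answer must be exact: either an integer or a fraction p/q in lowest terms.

Step 1: a(2) = 3*(20) - 3*(-11) = 93; iterating: a(2)=93, a(3)=219, a(4)=378, a(5)=477, a(6)=297, a(7)=-540, a(8)=-2511, a(9)=-5913, a(10)=-10206, a(11)=-12879, a(12)=-8019, a(13)=14580, a(14)=67797; answer 67797
Step 2: A1 = 67797; r = -24; cross terms: (-6*-31 - 3*-24)=258, (3*22 - 30*-31)=996, (30*34 - -27*22)=1614, (-27*-24 - -6*34)=852; twice the area = |3720| = 3720; area = 1860; answer 1860
Step 3: A2 = 1860; threaded value p + q = 1861; m = 7356; 7356 = 2^2 * 3 * 613; sigma = (1 + 2 + 4) * (1 + 3) * (1 + 613) = 7 * 4 * 614 = 17192; answer 17192

17192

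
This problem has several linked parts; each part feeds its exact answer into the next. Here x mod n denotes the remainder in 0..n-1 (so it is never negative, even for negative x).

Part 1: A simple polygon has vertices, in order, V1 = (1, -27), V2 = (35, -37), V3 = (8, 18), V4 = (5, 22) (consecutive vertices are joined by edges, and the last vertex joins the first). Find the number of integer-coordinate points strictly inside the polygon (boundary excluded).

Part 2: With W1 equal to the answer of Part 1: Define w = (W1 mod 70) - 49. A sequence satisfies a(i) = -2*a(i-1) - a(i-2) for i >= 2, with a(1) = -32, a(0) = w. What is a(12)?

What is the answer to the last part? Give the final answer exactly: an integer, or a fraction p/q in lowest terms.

483

Part 1: cross terms: (1*-37 - 35*-27)=908, (35*18 - 8*-37)=926, (8*22 - 5*18)=86, (5*-27 - 1*22)=-157; twice the area = |1763| = 1763; area = 1763/2; boundary points = 2 + 1 + 1 + 1 = 5; strictly interior points = area - boundary/2 + 1 = 880; answer 880
Part 2: W1 = 880; w = -9; a(2) = -2*(-32) - 1*(-9) = 73; iterating: a(2)=73, a(3)=-114, a(4)=155, a(5)=-196, a(6)=237, a(7)=-278, a(8)=319, a(9)=-360, a(10)=401, a(11)=-442, a(12)=483; answer 483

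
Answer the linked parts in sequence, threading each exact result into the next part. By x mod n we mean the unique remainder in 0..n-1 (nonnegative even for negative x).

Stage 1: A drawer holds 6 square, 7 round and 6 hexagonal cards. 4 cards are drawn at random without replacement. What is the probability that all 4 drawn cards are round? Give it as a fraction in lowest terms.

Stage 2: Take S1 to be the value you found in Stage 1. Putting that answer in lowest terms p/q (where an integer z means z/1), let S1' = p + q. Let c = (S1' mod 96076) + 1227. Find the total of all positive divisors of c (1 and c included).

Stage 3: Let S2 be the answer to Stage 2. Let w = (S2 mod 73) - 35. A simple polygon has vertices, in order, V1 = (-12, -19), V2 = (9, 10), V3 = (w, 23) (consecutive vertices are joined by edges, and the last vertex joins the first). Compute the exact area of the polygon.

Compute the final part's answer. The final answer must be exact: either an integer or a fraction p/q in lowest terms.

539/2

Stage 1: total draws C(19,4) = 3876; favorable C(7,4) = 35; P = 35/3876; answer 35/3876
Stage 2: S1 = 35/3876; threaded value p + q = 3911; c = 5138; 5138 = 2 * 7 * 367; sigma = (1 + 2) * (1 + 7) * (1 + 367) = 3 * 8 * 368 = 8832; answer 8832
Stage 3: S2 = 8832; w = 37; cross terms: (-12*10 - 9*-19)=51, (9*23 - 37*10)=-163, (37*-19 - -12*23)=-427; twice the area = |-539| = 539; area = 539/2; answer 539/2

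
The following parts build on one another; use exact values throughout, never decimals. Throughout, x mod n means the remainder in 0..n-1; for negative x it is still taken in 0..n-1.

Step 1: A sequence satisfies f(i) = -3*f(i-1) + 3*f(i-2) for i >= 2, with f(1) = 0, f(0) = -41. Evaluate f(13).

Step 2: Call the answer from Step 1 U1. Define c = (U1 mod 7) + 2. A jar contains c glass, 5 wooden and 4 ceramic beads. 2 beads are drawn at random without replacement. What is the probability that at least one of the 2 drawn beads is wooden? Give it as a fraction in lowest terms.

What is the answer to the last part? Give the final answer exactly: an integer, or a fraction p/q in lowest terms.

4/7

Step 1: f(2) = -3*(0) + 3*(-41) = -123; iterating: f(2)=-123, f(3)=369, f(4)=-1476, f(5)=5535, f(6)=-21033, f(7)=79704, f(8)=-302211, f(9)=1145745, f(10)=-4343868, f(11)=16468839, f(12)=-62438121, f(13)=236720880; answer 236720880
Step 2: U1 = 236720880; c = 6; total draws C(15,2) = 105; complement C(10,2) = 45; favorable 105 - 45 = 60; P = 4/7; answer 4/7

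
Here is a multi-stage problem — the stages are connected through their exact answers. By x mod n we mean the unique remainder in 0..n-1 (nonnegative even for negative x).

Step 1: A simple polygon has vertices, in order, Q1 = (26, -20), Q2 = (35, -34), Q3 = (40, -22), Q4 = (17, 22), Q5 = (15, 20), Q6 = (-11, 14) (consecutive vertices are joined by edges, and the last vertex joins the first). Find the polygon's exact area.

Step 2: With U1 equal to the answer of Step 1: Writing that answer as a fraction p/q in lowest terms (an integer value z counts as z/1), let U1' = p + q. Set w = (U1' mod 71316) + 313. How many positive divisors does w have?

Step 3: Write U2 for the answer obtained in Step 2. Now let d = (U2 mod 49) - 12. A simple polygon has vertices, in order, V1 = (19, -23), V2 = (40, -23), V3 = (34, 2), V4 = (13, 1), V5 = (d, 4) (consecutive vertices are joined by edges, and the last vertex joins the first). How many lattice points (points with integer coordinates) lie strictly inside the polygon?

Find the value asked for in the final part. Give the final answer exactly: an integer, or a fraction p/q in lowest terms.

Step 1: cross terms: (26*-34 - 35*-20)=-184, (35*-22 - 40*-34)=590, (40*22 - 17*-22)=1254, (17*20 - 15*22)=10, (15*14 - -11*20)=430, (-11*-20 - 26*14)=-144; twice the area = |1956| = 1956; area = 978; answer 978
Step 2: U1 = 978; threaded value p + q = 979; w = 1292; 1292 = 2^2 * 17 * 19; number of divisors = (2+1) * (1+1) * (1+1) = 12; answer 12
Step 3: U2 = 12; d = 0; cross terms: (19*-23 - 40*-23)=483, (40*2 - 34*-23)=862, (34*1 - 13*2)=8, (13*4 - 0*1)=52, (0*-23 - 19*4)=-76; twice the area = |1329| = 1329; area = 1329/2; boundary points = 21 + 1 + 1 + 1 + 1 = 25; strictly interior points = area - boundary/2 + 1 = 653; answer 653

653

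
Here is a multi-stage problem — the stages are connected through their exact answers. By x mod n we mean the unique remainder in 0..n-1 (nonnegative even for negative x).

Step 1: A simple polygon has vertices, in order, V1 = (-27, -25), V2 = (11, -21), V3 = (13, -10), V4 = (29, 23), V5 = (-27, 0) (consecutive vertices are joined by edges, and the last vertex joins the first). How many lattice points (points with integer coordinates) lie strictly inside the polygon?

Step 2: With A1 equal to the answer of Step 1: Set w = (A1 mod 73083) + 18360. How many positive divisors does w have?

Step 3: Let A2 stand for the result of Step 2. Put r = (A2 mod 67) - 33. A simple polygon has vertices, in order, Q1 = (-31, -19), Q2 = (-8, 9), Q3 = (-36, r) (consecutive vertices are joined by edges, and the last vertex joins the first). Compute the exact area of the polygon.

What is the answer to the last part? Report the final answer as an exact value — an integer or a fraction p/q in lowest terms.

1

Step 1: cross terms: (-27*-21 - 11*-25)=842, (11*-10 - 13*-21)=163, (13*23 - 29*-10)=589, (29*0 - -27*23)=621, (-27*-25 - -27*0)=675; twice the area = |2890| = 2890; area = 1445; boundary points = 2 + 1 + 1 + 1 + 25 = 30; strictly interior points = area - boundary/2 + 1 = 1431; answer 1431
Step 2: A1 = 1431; w = 19791; 19791 = 3^3 * 733; number of divisors = (3+1) * (1+1) = 8; answer 8
Step 3: A2 = 8; r = -25; cross terms: (-31*9 - -8*-19)=-431, (-8*-25 - -36*9)=524, (-36*-19 - -31*-25)=-91; twice the area = |2| = 2; area = 1; answer 1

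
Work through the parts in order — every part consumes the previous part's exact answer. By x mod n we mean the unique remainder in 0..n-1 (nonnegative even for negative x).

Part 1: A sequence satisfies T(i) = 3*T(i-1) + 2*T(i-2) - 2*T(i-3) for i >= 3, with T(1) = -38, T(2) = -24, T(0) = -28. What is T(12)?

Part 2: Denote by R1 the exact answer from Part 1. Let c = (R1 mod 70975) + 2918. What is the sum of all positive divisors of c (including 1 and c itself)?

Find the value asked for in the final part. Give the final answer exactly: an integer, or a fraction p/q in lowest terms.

68444

Part 1: T(3) = 3*(-24) + 2*(-38) - 2*(-28) = -92; iterating: T(3)=-92, T(4)=-248, T(5)=-880, T(6)=-2952, T(7)=-10120, T(8)=-34504, T(9)=-117848, T(10)=-402312, T(11)=-1373624, T(12)=-4689800; answer -4689800
Part 2: R1 = -4689800; c = 68443; 68443 is prime, so its only divisors are 1 and 68443; sigma = 1 + 68443 = 68444; answer 68444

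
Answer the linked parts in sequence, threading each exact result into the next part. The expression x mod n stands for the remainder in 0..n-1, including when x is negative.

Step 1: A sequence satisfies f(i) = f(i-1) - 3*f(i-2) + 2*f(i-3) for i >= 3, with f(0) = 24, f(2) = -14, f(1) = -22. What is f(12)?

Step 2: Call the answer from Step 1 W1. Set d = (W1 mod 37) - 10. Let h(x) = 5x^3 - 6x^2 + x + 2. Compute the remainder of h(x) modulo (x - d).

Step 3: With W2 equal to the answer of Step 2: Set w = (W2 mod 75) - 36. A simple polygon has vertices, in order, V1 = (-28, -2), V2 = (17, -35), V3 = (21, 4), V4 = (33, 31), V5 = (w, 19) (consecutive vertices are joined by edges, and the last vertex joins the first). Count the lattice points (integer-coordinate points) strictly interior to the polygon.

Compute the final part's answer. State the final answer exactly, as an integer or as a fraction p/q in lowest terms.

2155

Step 1: f(3) = 1*(-14) - 3*(-22) + 2*(24) = 100; iterating: f(3)=100, f(4)=98, f(5)=-230, f(6)=-324, f(7)=562, f(8)=1074, f(9)=-1260, f(10)=-3358, f(11)=2570, f(12)=10124; answer 10124
Step 2: W1 = 10124; d = 13; remainder = value at the root: 5*(13)^3 - 6*(13)^2 + 1*(13)^1 + 2 = (10985) + (-1014) + (13) + (2) = 9986; answer 9986
Step 3: W2 = 9986; w = -25; cross terms: (-28*-35 - 17*-2)=1014, (17*4 - 21*-35)=803, (21*31 - 33*4)=519, (33*19 - -25*31)=1402, (-25*-2 - -28*19)=582; twice the area = |4320| = 4320; area = 2160; boundary points = 3 + 1 + 3 + 2 + 3 = 12; strictly interior points = area - boundary/2 + 1 = 2155; answer 2155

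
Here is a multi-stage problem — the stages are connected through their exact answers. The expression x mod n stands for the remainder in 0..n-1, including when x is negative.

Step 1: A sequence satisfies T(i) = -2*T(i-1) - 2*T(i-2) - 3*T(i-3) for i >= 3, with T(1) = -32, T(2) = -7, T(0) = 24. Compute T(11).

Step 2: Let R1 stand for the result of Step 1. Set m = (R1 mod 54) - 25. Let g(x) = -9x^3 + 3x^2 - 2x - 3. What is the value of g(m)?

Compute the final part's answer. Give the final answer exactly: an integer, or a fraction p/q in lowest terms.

Step 1: T(3) = -2*(-7) - 2*(-32) - 3*(24) = 6; iterating: T(3)=6, T(4)=98, T(5)=-187, T(6)=160, T(7)=-240, T(8)=721, T(9)=-1442, T(10)=2162, T(11)=-3603; answer -3603
Step 2: R1 = -3603; m = -10; -9*(-10)^3 + 3*(-10)^2 - 2*(-10)^1 - 3 = (9000) + (300) + (20) + (-3) = 9317; answer 9317

9317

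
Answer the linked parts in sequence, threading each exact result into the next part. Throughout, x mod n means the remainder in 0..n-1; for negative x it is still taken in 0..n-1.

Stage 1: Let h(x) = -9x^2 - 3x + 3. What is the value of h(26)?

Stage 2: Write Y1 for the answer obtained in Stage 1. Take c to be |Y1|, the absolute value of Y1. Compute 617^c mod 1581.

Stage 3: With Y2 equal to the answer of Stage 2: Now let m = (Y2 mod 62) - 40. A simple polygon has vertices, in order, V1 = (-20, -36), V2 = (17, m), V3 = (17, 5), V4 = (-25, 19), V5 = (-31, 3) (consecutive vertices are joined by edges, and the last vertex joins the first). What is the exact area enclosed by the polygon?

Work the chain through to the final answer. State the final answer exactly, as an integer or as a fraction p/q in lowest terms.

Stage 1: -9*(26)^2 - 3*(26)^1 + 3 = (-6084) + (-78) + (3) = -6159; answer -6159
Stage 2: Y1 = -6159; c = 6159; squarings mod 1581: 617^1=617, 617^2=1249, 617^4=1135, 617^8=1291, 617^16=307, 617^32=970, 617^64=205, 617^128=919, 617^256=307, 617^512=970, 617^1024=205, 617^2048=919, 617^4096=307; 617^6159 = 617^1 * 617^2 * 617^4 * 617^8 * 617^2048 * 617^4096 = 653 (mod 1581); answer 653
Stage 3: Y2 = 653; m = -7; cross terms: (-20*-7 - 17*-36)=752, (17*5 - 17*-7)=204, (17*19 - -25*5)=448, (-25*3 - -31*19)=514, (-31*-36 - -20*3)=1176; twice the area = |3094| = 3094; area = 1547; answer 1547

1547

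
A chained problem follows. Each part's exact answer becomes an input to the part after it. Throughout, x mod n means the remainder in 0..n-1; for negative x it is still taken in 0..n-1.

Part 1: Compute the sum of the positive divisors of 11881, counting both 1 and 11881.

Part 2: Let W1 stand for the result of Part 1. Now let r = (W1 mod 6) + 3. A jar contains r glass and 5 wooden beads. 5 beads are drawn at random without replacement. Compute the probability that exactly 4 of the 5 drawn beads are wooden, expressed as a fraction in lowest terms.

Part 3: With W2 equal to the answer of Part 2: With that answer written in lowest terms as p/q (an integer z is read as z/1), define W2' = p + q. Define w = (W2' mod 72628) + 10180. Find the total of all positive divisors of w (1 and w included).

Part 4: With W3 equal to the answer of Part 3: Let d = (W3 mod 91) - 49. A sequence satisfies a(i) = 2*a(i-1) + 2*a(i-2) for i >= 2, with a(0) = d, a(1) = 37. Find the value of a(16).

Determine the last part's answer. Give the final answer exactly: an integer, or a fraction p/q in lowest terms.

Part 1: 11881 = 109^2; sigma = (1 + 109 + 11881) = 11991; answer 11991
Part 2: W1 = 11991; r = 6; total draws C(11,5) = 462; favorable C(5,4)*C(6,1) = 30; P = 5/77; answer 5/77
Part 3: W2 = 5/77; threaded value p + q = 82; w = 10262; 10262 = 2 * 7 * 733; sigma = (1 + 2) * (1 + 7) * (1 + 733) = 3 * 8 * 734 = 17616; answer 17616
Part 4: W3 = 17616; d = 4; a(2) = 2*(37) + 2*(4) = 82; iterating: a(2)=82, a(3)=238, a(4)=640, a(5)=1756, a(6)=4792, a(7)=13096, a(8)=35776, a(9)=97744, a(10)=267040, a(11)=729568, a(12)=1993216, a(13)=5445568, a(14)=14877568, a(15)=40646272, a(16)=111047680; answer 111047680

111047680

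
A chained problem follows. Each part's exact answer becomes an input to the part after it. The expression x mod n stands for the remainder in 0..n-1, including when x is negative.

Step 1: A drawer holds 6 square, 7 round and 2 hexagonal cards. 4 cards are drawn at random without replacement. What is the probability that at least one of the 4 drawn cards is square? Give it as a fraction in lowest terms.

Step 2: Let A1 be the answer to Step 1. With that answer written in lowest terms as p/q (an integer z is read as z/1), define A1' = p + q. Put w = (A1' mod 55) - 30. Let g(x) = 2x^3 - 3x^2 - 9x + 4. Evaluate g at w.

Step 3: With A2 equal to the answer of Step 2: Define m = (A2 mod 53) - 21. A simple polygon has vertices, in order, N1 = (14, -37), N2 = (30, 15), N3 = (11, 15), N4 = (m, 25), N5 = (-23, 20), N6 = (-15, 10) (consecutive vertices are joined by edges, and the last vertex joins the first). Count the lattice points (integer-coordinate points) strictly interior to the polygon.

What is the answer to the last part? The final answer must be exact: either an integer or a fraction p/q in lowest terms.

1502

Step 1: total draws C(15,4) = 1365; complement C(9,4) = 126; favorable 1365 - 126 = 1239; P = 59/65; answer 59/65
Step 2: A1 = 59/65; threaded value p + q = 124; w = -16; 2*(-16)^3 - 3*(-16)^2 - 9*(-16)^1 + 4 = (-8192) + (-768) + (144) + (4) = -8812; answer -8812
Step 3: A2 = -8812; m = 18; cross terms: (14*15 - 30*-37)=1320, (30*15 - 11*15)=285, (11*25 - 18*15)=5, (18*20 - -23*25)=935, (-23*10 - -15*20)=70, (-15*-37 - 14*10)=415; twice the area = |3030| = 3030; area = 1515; boundary points = 4 + 19 + 1 + 1 + 2 + 1 = 28; strictly interior points = area - boundary/2 + 1 = 1502; answer 1502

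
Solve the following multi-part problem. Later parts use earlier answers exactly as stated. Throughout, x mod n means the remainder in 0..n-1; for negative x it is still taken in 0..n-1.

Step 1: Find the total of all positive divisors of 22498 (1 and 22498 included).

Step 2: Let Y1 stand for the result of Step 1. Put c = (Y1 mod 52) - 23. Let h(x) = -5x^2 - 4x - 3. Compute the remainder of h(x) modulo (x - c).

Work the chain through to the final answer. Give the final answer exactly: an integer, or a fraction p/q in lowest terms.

-1068

Step 1: 22498 = 2 * 7 * 1607; sigma = (1 + 2) * (1 + 7) * (1 + 1607) = 3 * 8 * 1608 = 38592; answer 38592
Step 2: Y1 = 38592; c = -15; remainder = value at the root: -5*(-15)^2 - 4*(-15)^1 - 3 = (-1125) + (60) + (-3) = -1068; answer -1068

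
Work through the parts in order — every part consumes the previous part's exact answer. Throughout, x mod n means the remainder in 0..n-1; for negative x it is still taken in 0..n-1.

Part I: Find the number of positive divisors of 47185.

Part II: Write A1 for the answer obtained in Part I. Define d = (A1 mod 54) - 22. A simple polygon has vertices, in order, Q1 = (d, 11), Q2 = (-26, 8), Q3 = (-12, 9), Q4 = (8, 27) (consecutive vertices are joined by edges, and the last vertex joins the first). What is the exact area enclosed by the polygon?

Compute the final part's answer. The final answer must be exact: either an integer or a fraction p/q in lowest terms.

Part I: 47185 = 5 * 9437; number of divisors = (1+1) * (1+1) = 4; answer 4
Part II: A1 = 4; d = -18; cross terms: (-18*8 - -26*11)=142, (-26*9 - -12*8)=-138, (-12*27 - 8*9)=-396, (8*11 - -18*27)=574; twice the area = |182| = 182; area = 91; answer 91

91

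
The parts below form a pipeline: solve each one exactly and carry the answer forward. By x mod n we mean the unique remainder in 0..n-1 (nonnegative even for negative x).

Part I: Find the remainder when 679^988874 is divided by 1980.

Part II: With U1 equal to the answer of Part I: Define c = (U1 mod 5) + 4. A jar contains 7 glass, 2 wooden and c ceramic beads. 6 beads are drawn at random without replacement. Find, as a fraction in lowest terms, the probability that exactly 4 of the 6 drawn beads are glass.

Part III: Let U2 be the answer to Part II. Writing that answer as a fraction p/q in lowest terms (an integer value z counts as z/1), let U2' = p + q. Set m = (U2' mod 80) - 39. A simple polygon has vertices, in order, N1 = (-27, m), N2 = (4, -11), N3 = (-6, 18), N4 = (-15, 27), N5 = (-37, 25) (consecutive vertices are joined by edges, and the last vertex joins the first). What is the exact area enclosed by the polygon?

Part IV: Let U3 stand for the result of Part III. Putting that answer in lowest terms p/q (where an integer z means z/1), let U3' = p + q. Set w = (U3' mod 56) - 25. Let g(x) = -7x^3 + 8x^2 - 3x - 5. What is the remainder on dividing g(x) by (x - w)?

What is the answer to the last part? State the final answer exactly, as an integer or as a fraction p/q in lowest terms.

Part I: squarings mod 1980: 679^1=679, 679^2=1681, 679^4=301, 679^8=1501, 679^16=1741, 679^32=1681, 679^64=301, 679^128=1501, 679^256=1741, 679^512=1681, 679^1024=301, 679^2048=1501, 679^4096=1741, 679^8192=1681, 679^16384=301, 679^32768=1501, 679^65536=1741, 679^131072=1681, 679^262144=301, 679^524288=1501; 679^988874 = 679^2 * 679^8 * 679^64 * 679^128 * 679^512 * 679^1024 * 679^4096 * 679^65536 * 679^131072 * 679^262144 * 679^524288 = 961 (mod 1980); answer 961
Part II: U1 = 961; c = 5; total draws C(14,6) = 3003; favorable C(7,4)*C(7,2) = 735; P = 35/143; answer 35/143
Part III: U2 = 35/143; threaded value p + q = 178; m = -21; cross terms: (-27*-11 - 4*-21)=381, (4*18 - -6*-11)=6, (-6*27 - -15*18)=108, (-15*25 - -37*27)=624, (-37*-21 - -27*25)=1452; twice the area = |2571| = 2571; area = 2571/2; answer 2571/2
Part IV: U3 = 2571/2; threaded value p + q = 2573; w = 28; remainder = value at the root: -7*(28)^3 + 8*(28)^2 - 3*(28)^1 - 5 = (-153664) + (6272) + (-84) + (-5) = -147481; answer -147481

-147481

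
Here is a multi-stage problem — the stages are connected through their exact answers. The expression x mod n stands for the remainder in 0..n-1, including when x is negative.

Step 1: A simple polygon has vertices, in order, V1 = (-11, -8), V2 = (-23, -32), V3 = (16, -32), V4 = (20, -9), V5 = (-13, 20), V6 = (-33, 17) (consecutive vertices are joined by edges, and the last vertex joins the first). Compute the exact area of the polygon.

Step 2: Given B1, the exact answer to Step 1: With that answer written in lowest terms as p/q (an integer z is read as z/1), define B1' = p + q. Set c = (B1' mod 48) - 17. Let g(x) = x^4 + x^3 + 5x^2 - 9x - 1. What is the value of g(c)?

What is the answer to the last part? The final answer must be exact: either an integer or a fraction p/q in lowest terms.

45

Step 1: cross terms: (-11*-32 - -23*-8)=168, (-23*-32 - 16*-32)=1248, (16*-9 - 20*-32)=496, (20*20 - -13*-9)=283, (-13*17 - -33*20)=439, (-33*-8 - -11*17)=451; twice the area = |3085| = 3085; area = 3085/2; answer 3085/2
Step 2: B1 = 3085/2; threaded value p + q = 3087; c = -2; 1*(-2)^4 + 1*(-2)^3 + 5*(-2)^2 - 9*(-2)^1 - 1 = (16) + (-8) + (20) + (18) + (-1) = 45; answer 45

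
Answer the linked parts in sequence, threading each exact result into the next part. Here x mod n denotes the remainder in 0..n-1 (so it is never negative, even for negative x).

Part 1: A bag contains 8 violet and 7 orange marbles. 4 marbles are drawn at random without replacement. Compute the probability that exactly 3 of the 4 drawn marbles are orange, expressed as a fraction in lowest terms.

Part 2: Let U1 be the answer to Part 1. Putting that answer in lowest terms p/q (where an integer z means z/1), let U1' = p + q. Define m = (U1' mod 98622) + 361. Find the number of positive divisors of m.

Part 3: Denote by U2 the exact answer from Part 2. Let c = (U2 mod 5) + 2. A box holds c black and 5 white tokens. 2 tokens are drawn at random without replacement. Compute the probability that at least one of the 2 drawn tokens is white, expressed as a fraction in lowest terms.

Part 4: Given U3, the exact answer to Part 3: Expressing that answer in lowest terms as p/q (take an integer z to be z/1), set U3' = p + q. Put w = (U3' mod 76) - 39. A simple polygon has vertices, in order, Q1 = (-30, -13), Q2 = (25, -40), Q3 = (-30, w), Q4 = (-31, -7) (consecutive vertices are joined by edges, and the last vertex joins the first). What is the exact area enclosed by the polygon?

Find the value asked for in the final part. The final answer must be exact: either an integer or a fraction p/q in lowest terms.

756

Part 1: total draws C(15,4) = 1365; favorable C(7,3)*C(8,1) = 280; P = 8/39; answer 8/39
Part 2: U1 = 8/39; threaded value p + q = 47; m = 408; 408 = 2^3 * 3 * 17; number of divisors = (3+1) * (1+1) * (1+1) = 16; answer 16
Part 3: U2 = 16; c = 3; total draws C(8,2) = 28; complement C(3,2) = 3; favorable 28 - 3 = 25; P = 25/28; answer 25/28
Part 4: U3 = 25/28; threaded value p + q = 53; w = 14; cross terms: (-30*-40 - 25*-13)=1525, (25*14 - -30*-40)=-850, (-30*-7 - -31*14)=644, (-31*-13 - -30*-7)=193; twice the area = |1512| = 1512; area = 756; answer 756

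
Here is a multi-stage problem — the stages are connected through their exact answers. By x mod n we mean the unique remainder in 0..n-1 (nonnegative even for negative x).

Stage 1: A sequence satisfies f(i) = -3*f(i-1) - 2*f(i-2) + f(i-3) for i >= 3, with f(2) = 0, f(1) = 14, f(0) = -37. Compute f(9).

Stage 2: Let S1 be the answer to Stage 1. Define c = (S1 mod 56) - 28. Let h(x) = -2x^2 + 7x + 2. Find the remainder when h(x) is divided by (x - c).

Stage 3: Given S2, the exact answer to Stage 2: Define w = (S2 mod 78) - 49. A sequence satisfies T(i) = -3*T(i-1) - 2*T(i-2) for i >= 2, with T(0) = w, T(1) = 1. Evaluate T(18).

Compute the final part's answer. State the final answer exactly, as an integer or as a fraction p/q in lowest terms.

4194271

Stage 1: f(3) = -3*(0) - 2*(14) + 1*(-37) = -65; iterating: f(3)=-65, f(4)=209, f(5)=-497, f(6)=1008, f(7)=-1821, f(8)=2950, f(9)=-4200; answer -4200
Stage 2: S1 = -4200; c = -28; remainder = value at the root: -2*(-28)^2 + 7*(-28)^1 + 2 = (-1568) + (-196) + (2) = -1762; answer -1762
Stage 3: S2 = -1762; w = -17; T(2) = -3*(1) - 2*(-17) = 31; iterating: T(2)=31, T(3)=-95, T(4)=223, T(5)=-479, T(6)=991, T(7)=-2015, T(8)=4063, T(9)=-8159, T(10)=16351, T(11)=-32735, T(12)=65503, T(13)=-131039, T(14)=262111, T(15)=-524255, T(16)=1048543, T(17)=-2097119, T(18)=4194271; answer 4194271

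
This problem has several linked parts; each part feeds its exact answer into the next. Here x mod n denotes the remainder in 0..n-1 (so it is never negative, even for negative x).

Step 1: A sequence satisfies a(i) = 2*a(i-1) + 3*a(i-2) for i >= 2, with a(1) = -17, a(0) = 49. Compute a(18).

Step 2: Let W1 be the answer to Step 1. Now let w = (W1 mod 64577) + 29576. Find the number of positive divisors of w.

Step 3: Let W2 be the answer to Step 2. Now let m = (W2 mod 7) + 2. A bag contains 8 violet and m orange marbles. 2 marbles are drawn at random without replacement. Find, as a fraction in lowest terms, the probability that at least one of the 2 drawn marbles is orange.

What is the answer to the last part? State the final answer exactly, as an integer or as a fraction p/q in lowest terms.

Step 1: a(2) = 2*(-17) + 3*(49) = 113; iterating: a(2)=113, a(3)=175, a(4)=689, a(5)=1903, a(6)=5873, a(7)=17455, a(8)=52529, a(9)=157423, a(10)=472433, a(11)=1417135, a(12)=4251569, a(13)=12754543, a(14)=38263793, a(15)=114791215, a(16)=344373809, a(17)=1033121263, a(18)=3099363953; answer 3099363953
Step 2: W1 = 3099363953; w = 84991; 84991 is prime, so its only divisors are 1 and 84991; count = 2; answer 2
Step 3: W2 = 2; m = 4; total draws C(12,2) = 66; complement C(8,2) = 28; favorable 66 - 28 = 38; P = 19/33; answer 19/33

19/33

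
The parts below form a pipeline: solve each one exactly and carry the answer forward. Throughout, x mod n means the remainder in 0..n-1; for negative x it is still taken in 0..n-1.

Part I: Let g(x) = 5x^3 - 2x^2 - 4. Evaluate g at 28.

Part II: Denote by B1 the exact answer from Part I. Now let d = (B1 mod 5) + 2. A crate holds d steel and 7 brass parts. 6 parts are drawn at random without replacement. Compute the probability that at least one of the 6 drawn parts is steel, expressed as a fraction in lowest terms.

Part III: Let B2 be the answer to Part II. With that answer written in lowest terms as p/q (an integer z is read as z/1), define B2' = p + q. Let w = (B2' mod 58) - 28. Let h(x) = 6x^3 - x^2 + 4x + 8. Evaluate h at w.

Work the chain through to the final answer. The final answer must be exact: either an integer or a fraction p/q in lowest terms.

Part I: 5*(28)^3 - 2*(28)^2 - 4 = (109760) + (-1568) + (-4) = 108188; answer 108188
Part II: B1 = 108188; d = 5; total draws C(12,6) = 924; complement C(7,6) = 7; favorable 924 - 7 = 917; P = 131/132; answer 131/132
Part III: B2 = 131/132; threaded value p + q = 263; w = 3; 6*(3)^3 - 1*(3)^2 + 4*(3)^1 + 8 = (162) + (-9) + (12) + (8) = 173; answer 173

173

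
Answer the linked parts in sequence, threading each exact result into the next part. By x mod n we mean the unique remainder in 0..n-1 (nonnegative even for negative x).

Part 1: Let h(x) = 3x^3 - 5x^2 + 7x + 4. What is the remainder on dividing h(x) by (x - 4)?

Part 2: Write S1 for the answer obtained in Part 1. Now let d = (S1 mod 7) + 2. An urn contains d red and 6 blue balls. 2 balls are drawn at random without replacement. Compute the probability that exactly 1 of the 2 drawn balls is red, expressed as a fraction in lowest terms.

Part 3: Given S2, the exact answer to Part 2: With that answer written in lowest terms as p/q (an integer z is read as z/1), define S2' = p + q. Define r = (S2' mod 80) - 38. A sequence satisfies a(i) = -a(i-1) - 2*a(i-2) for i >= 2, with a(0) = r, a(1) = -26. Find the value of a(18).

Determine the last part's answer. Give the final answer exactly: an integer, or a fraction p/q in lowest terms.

13592

Part 1: remainder = value at the root: 3*(4)^3 - 5*(4)^2 + 7*(4)^1 + 4 = (192) + (-80) + (28) + (4) = 144; answer 144
Part 2: S1 = 144; d = 6; total draws C(12,2) = 66; favorable C(6,1)*C(6,1) = 36; P = 6/11; answer 6/11
Part 3: S2 = 6/11; threaded value p + q = 17; r = -21; a(2) = -1*(-26) - 2*(-21) = 68; iterating: a(2)=68, a(3)=-16, a(4)=-120, a(5)=152, a(6)=88, a(7)=-392, a(8)=216, a(9)=568, a(10)=-1000, a(11)=-136, a(12)=2136, a(13)=-1864, a(14)=-2408, a(15)=6136, a(16)=-1320, a(17)=-10952, a(18)=13592; answer 13592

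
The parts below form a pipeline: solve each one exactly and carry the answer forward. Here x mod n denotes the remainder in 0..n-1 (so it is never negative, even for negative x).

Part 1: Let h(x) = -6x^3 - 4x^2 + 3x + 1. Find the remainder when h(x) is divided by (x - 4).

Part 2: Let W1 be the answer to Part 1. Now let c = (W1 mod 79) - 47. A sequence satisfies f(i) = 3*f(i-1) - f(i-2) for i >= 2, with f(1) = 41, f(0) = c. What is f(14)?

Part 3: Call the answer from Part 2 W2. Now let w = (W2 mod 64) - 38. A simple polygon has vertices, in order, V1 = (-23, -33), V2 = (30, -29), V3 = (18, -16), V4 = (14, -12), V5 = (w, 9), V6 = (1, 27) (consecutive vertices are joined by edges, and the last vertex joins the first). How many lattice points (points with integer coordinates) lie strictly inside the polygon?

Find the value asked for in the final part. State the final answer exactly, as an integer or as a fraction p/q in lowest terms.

1448

Part 1: remainder = value at the root: -6*(4)^3 - 4*(4)^2 + 3*(4)^1 + 1 = (-384) + (-64) + (12) + (1) = -435; answer -435
Part 2: W1 = -435; c = -8; f(2) = 3*(41) - 1*(-8) = 131; iterating: f(2)=131, f(3)=352, f(4)=925, f(5)=2423, f(6)=6344, f(7)=16609, f(8)=43483, f(9)=113840, f(10)=298037, f(11)=780271, f(12)=2042776, f(13)=5348057, f(14)=14001395; answer 14001395
Part 3: W2 = 14001395; w = 13; cross terms: (-23*-29 - 30*-33)=1657, (30*-16 - 18*-29)=42, (18*-12 - 14*-16)=8, (14*9 - 13*-12)=282, (13*27 - 1*9)=342, (1*-33 - -23*27)=588; twice the area = |2919| = 2919; area = 2919/2; boundary points = 1 + 1 + 4 + 1 + 6 + 12 = 25; strictly interior points = area - boundary/2 + 1 = 1448; answer 1448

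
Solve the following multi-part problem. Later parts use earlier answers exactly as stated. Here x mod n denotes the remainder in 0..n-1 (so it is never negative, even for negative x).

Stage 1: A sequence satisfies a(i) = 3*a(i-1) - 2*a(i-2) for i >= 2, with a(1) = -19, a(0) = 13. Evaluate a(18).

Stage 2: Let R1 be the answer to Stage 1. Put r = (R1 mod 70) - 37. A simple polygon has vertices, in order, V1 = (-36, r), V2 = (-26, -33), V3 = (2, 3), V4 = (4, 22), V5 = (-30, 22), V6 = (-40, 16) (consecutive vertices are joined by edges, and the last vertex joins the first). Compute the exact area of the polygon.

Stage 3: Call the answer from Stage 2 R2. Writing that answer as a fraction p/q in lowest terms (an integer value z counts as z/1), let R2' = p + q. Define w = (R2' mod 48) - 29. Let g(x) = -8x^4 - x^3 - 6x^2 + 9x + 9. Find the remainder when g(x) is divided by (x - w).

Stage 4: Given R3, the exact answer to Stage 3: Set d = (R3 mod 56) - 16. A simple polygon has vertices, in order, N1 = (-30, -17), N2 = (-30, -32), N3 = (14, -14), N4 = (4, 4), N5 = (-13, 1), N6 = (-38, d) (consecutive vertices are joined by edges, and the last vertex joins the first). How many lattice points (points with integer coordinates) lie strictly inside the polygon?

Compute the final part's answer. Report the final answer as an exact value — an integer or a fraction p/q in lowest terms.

1251

Stage 1: a(2) = 3*(-19) - 2*(13) = -83; iterating: a(2)=-83, a(3)=-211, a(4)=-467, a(5)=-979, a(6)=-2003, a(7)=-4051, a(8)=-8147, a(9)=-16339, a(10)=-32723, a(11)=-65491, a(12)=-131027, a(13)=-262099, a(14)=-524243, a(15)=-1048531, a(16)=-2097107, a(17)=-4194259, a(18)=-8388563; answer -8388563
Stage 2: R1 = -8388563; r = -10; cross terms: (-36*-33 - -26*-10)=928, (-26*3 - 2*-33)=-12, (2*22 - 4*3)=32, (4*22 - -30*22)=748, (-30*16 - -40*22)=400, (-40*-10 - -36*16)=976; twice the area = |3072| = 3072; area = 1536; answer 1536
Stage 3: R2 = 1536; threaded value p + q = 1537; w = -28; remainder = value at the root: -8*(-28)^4 - 1*(-28)^3 - 6*(-28)^2 + 9*(-28)^1 + 9 = (-4917248) + (21952) + (-4704) + (-252) + (9) = -4900243; answer -4900243
Stage 4: R3 = -4900243; d = 21; cross terms: (-30*-32 - -30*-17)=450, (-30*-14 - 14*-32)=868, (14*4 - 4*-14)=112, (4*1 - -13*4)=56, (-13*21 - -38*1)=-235, (-38*-17 - -30*21)=1276; twice the area = |2527| = 2527; area = 2527/2; boundary points = 15 + 2 + 2 + 1 + 5 + 2 = 27; strictly interior points = area - boundary/2 + 1 = 1251; answer 1251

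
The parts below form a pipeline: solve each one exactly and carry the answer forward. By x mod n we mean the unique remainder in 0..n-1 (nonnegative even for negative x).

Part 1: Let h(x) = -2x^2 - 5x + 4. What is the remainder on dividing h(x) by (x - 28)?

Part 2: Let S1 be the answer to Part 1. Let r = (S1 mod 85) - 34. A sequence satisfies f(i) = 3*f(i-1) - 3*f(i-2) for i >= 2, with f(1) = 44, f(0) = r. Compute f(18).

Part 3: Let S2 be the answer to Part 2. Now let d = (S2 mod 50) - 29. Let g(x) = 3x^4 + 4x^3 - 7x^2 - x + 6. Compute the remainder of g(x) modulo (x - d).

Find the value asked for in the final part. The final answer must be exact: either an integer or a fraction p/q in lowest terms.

509186

Part 1: remainder = value at the root: -2*(28)^2 - 5*(28)^1 + 4 = (-1568) + (-140) + (4) = -1704; answer -1704
Part 2: S1 = -1704; r = 47; f(2) = 3*(44) - 3*(47) = -9; iterating: f(2)=-9, f(3)=-159, f(4)=-450, f(5)=-873, f(6)=-1269, f(7)=-1188, f(8)=243, f(9)=4293, f(10)=12150, f(11)=23571, f(12)=34263, f(13)=32076, f(14)=-6561, f(15)=-115911, f(16)=-328050, f(17)=-636417, f(18)=-925101; answer -925101
Part 3: S2 = -925101; d = 20; remainder = value at the root: 3*(20)^4 + 4*(20)^3 - 7*(20)^2 - 1*(20)^1 + 6 = (480000) + (32000) + (-2800) + (-20) + (6) = 509186; answer 509186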